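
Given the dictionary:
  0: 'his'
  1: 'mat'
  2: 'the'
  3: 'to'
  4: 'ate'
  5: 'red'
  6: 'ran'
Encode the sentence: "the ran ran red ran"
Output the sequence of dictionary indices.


Look up each word in the dictionary:
  'the' -> 2
  'ran' -> 6
  'ran' -> 6
  'red' -> 5
  'ran' -> 6

Encoded: [2, 6, 6, 5, 6]


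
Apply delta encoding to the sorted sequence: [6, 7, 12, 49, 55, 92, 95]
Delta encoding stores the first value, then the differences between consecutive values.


First value: 6
Deltas:
  7 - 6 = 1
  12 - 7 = 5
  49 - 12 = 37
  55 - 49 = 6
  92 - 55 = 37
  95 - 92 = 3


Delta encoded: [6, 1, 5, 37, 6, 37, 3]


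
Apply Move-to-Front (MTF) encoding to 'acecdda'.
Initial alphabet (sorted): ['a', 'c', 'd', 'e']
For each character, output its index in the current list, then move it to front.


MTF encoding:
'a': index 0 in ['a', 'c', 'd', 'e'] -> ['a', 'c', 'd', 'e']
'c': index 1 in ['a', 'c', 'd', 'e'] -> ['c', 'a', 'd', 'e']
'e': index 3 in ['c', 'a', 'd', 'e'] -> ['e', 'c', 'a', 'd']
'c': index 1 in ['e', 'c', 'a', 'd'] -> ['c', 'e', 'a', 'd']
'd': index 3 in ['c', 'e', 'a', 'd'] -> ['d', 'c', 'e', 'a']
'd': index 0 in ['d', 'c', 'e', 'a'] -> ['d', 'c', 'e', 'a']
'a': index 3 in ['d', 'c', 'e', 'a'] -> ['a', 'd', 'c', 'e']


Output: [0, 1, 3, 1, 3, 0, 3]


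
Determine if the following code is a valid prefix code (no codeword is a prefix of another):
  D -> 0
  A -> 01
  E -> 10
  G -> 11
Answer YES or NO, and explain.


Checking each pair (does one codeword prefix another?):
  D='0' vs A='01': prefix -- VIOLATION

NO -- this is NOT a valid prefix code. D (0) is a prefix of A (01).


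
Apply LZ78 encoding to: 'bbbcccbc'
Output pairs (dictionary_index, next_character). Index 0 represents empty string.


LZ78 encoding steps:
Dictionary: {0: ''}
Step 1: w='' (idx 0), next='b' -> output (0, 'b'), add 'b' as idx 1
Step 2: w='b' (idx 1), next='b' -> output (1, 'b'), add 'bb' as idx 2
Step 3: w='' (idx 0), next='c' -> output (0, 'c'), add 'c' as idx 3
Step 4: w='c' (idx 3), next='c' -> output (3, 'c'), add 'cc' as idx 4
Step 5: w='b' (idx 1), next='c' -> output (1, 'c'), add 'bc' as idx 5


Encoded: [(0, 'b'), (1, 'b'), (0, 'c'), (3, 'c'), (1, 'c')]


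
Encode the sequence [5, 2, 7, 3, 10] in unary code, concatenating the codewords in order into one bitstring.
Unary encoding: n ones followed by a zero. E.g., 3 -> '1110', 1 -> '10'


Encode each number as n ones followed by a terminating 0:
  5 -> 111110 (6 bits)
  2 -> 110 (3 bits)
  7 -> 11111110 (8 bits)
  3 -> 1110 (4 bits)
  10 -> 11111111110 (11 bits)
Total length = 6 + 3 + 8 + 4 + 11 = 32 bits.

Unary([5, 2, 7, 3, 10]) = 11111011011111110111011111111110 (32 bits)


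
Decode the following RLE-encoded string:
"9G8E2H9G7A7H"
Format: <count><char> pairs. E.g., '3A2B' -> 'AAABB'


Expanding each <count><char> pair:
  9G -> 'GGGGGGGGG'
  8E -> 'EEEEEEEE'
  2H -> 'HH'
  9G -> 'GGGGGGGGG'
  7A -> 'AAAAAAA'
  7H -> 'HHHHHHH'

Decoded = GGGGGGGGGEEEEEEEEHHGGGGGGGGGAAAAAAAHHHHHHH


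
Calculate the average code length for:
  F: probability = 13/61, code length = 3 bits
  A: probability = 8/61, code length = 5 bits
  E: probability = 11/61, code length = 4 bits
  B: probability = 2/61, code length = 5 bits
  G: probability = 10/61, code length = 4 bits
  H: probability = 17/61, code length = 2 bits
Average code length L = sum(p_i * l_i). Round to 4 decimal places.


Weighted contributions p_i * l_i:
  F: (13/61) * 3 = 39/61
  A: (8/61) * 5 = 40/61
  E: (11/61) * 4 = 44/61
  B: (2/61) * 5 = 10/61
  G: (10/61) * 4 = 40/61
  H: (17/61) * 2 = 34/61
Sum = (39 + 40 + 44 + 10 + 40 + 34)/61 = 207/61

L = 207/61 = 3.3934 bits/symbol


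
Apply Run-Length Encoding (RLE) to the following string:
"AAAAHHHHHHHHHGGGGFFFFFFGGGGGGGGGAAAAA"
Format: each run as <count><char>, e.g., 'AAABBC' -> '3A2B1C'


Scanning runs left to right:
  i=0: run of 'A' x 4 -> '4A'
  i=4: run of 'H' x 9 -> '9H'
  i=13: run of 'G' x 4 -> '4G'
  i=17: run of 'F' x 6 -> '6F'
  i=23: run of 'G' x 9 -> '9G'
  i=32: run of 'A' x 5 -> '5A'

RLE = 4A9H4G6F9G5A


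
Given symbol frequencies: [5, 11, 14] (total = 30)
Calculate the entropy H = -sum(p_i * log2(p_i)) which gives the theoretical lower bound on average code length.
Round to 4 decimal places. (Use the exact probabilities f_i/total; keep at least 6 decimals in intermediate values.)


Per-symbol terms -p_i * log2(p_i) with p_i = f_i/30:
  p = 5/30 = 0.166667: log2(p) = -2.584963, -p*log2(p) = 0.430827
  p = 11/30 = 0.366667: log2(p) = -1.447459, -p*log2(p) = 0.530735
  p = 14/30 = 0.466667: log2(p) = -1.099536, -p*log2(p) = 0.513117
H = 0.430827 + 0.530735 + 0.513117 = 1.474679

H = 1.4747 bits/symbol


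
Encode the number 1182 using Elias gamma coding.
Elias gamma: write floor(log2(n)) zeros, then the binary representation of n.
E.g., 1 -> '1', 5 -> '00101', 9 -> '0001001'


num_bits = floor(log2(1182)) + 1 = 11
leading_zeros = num_bits - 1 = 10
binary(1182) = 10010011110

Elias gamma(1182) = '0000000000' + '10010011110' = 000000000010010011110 (21 bits)


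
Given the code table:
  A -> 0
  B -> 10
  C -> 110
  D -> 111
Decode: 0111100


Decoding:
0 -> A
111 -> D
10 -> B
0 -> A


Result: ADBA


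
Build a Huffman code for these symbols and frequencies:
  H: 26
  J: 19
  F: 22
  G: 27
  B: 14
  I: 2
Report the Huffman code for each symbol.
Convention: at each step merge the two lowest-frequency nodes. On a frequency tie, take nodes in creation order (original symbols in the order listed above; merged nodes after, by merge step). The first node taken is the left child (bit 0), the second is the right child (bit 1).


Huffman tree construction:
Step 1: Merge I(2) + B(14) = 16
Step 2: Merge (I+B)(16) + J(19) = 35
Step 3: Merge F(22) + H(26) = 48
Step 4: Merge G(27) + ((I+B)+J)(35) = 62
Step 5: Merge (F+H)(48) + (G+((I+B)+J))(62) = 110
Read each symbol's code off the tree from the root (left child = 0, right child = 1).

Codes:
  H: 01 (length 2)
  J: 111 (length 3)
  F: 00 (length 2)
  G: 10 (length 2)
  B: 1101 (length 4)
  I: 1100 (length 4)
Average code length: 271/110 = 2.4636 bits/symbol


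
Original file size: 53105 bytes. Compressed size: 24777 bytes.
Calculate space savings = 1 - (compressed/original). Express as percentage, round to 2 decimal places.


ratio = compressed/original = 24777/53105 = 0.466566
savings = 1 - ratio = 1 - 0.466566 = 0.533434
as a percentage: 0.533434 * 100 = 53.34%

Space savings = 1 - 24777/53105 = 53.34%


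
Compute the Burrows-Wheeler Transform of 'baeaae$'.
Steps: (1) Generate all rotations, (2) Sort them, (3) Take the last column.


Rotations (sorted):
  0: $baeaae -> last char: e
  1: aae$bae -> last char: e
  2: ae$baea -> last char: a
  3: aeaae$b -> last char: b
  4: baeaae$ -> last char: $
  5: e$baeaa -> last char: a
  6: eaae$ba -> last char: a


BWT = eeab$aa


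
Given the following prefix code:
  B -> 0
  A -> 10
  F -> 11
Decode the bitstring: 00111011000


Decoding step by step:
Bits 0 -> B
Bits 0 -> B
Bits 11 -> F
Bits 10 -> A
Bits 11 -> F
Bits 0 -> B
Bits 0 -> B
Bits 0 -> B


Decoded message: BBFAFBBB


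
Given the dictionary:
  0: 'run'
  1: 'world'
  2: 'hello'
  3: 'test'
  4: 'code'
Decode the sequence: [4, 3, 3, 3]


Look up each index in the dictionary:
  4 -> 'code'
  3 -> 'test'
  3 -> 'test'
  3 -> 'test'

Decoded: "code test test test"


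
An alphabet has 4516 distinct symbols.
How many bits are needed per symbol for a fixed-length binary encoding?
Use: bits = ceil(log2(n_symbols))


log2(4516) = 12.1408
Bracket: 2^12 = 4096 < 4516 <= 2^13 = 8192
So ceil(log2(4516)) = 13

bits = ceil(log2(4516)) = ceil(12.1408) = 13 bits


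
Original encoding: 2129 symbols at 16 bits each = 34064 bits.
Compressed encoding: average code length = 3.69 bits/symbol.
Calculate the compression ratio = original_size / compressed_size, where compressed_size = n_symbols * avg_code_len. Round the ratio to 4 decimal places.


original_size = n_symbols * orig_bits = 2129 * 16 = 34064 bits
compressed_size = n_symbols * avg_code_len = 2129 * 3.69 = 7856.01 bits
ratio = original_size / compressed_size = 34064 / 7856.01 = 4.336

Compression ratio = 4.336


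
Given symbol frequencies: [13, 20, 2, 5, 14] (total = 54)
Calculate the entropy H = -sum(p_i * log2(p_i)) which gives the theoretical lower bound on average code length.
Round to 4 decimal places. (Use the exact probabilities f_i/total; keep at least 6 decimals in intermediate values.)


Per-symbol terms -p_i * log2(p_i) with p_i = f_i/54:
  p = 13/54 = 0.240741: log2(p) = -2.054448, -p*log2(p) = 0.494589
  p = 20/54 = 0.370370: log2(p) = -1.432959, -p*log2(p) = 0.530726
  p = 2/54 = 0.037037: log2(p) = -4.754888, -p*log2(p) = 0.176107
  p = 5/54 = 0.092593: log2(p) = -3.432959, -p*log2(p) = 0.317867
  p = 14/54 = 0.259259: log2(p) = -1.947533, -p*log2(p) = 0.504916
H = 0.494589 + 0.530726 + 0.176107 + 0.317867 + 0.504916 = 2.024205

H = 2.0242 bits/symbol


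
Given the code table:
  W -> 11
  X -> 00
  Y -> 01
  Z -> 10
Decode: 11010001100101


Decoding:
11 -> W
01 -> Y
00 -> X
01 -> Y
10 -> Z
01 -> Y
01 -> Y


Result: WYXYZYY


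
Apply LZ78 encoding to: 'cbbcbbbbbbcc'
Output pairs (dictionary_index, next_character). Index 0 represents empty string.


LZ78 encoding steps:
Dictionary: {0: ''}
Step 1: w='' (idx 0), next='c' -> output (0, 'c'), add 'c' as idx 1
Step 2: w='' (idx 0), next='b' -> output (0, 'b'), add 'b' as idx 2
Step 3: w='b' (idx 2), next='c' -> output (2, 'c'), add 'bc' as idx 3
Step 4: w='b' (idx 2), next='b' -> output (2, 'b'), add 'bb' as idx 4
Step 5: w='bb' (idx 4), next='b' -> output (4, 'b'), add 'bbb' as idx 5
Step 6: w='bc' (idx 3), next='c' -> output (3, 'c'), add 'bcc' as idx 6


Encoded: [(0, 'c'), (0, 'b'), (2, 'c'), (2, 'b'), (4, 'b'), (3, 'c')]


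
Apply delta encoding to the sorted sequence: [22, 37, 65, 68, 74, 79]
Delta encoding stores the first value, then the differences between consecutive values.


First value: 22
Deltas:
  37 - 22 = 15
  65 - 37 = 28
  68 - 65 = 3
  74 - 68 = 6
  79 - 74 = 5


Delta encoded: [22, 15, 28, 3, 6, 5]


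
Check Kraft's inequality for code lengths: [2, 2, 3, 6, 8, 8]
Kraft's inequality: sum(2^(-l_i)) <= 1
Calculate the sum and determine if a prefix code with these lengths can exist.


Sum = 2^(-2) + 2^(-2) + 2^(-3) + 2^(-6) + 2^(-8) + 2^(-8)
    = 0.25 + 0.25 + 0.125 + 0.015625 + 0.00390625 + 0.00390625
    = 166/256 = 0.6484375
Since 0.6484375 <= 1, Kraft's inequality IS satisfied.
A prefix code with these lengths CAN exist.

Kraft sum = 0.6484375. Satisfied.


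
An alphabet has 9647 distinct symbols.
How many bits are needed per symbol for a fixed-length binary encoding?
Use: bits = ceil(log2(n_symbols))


log2(9647) = 13.2359
Bracket: 2^13 = 8192 < 9647 <= 2^14 = 16384
So ceil(log2(9647)) = 14

bits = ceil(log2(9647)) = ceil(13.2359) = 14 bits


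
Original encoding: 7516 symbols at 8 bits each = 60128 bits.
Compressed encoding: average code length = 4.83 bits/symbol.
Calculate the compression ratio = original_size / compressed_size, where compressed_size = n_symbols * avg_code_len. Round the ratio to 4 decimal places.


original_size = n_symbols * orig_bits = 7516 * 8 = 60128 bits
compressed_size = n_symbols * avg_code_len = 7516 * 4.83 = 36302.28 bits
ratio = original_size / compressed_size = 60128 / 36302.28 = 1.6563

Compression ratio = 1.6563


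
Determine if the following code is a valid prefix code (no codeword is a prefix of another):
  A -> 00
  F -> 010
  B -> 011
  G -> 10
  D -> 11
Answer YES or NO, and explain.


Checking each pair (does one codeword prefix another?):
  A='00' vs F='010': no prefix
  A='00' vs B='011': no prefix
  A='00' vs G='10': no prefix
  A='00' vs D='11': no prefix
  F='010' vs A='00': no prefix
  F='010' vs B='011': no prefix
  F='010' vs G='10': no prefix
  F='010' vs D='11': no prefix
  B='011' vs A='00': no prefix
  B='011' vs F='010': no prefix
  B='011' vs G='10': no prefix
  B='011' vs D='11': no prefix
  G='10' vs A='00': no prefix
  G='10' vs F='010': no prefix
  G='10' vs B='011': no prefix
  G='10' vs D='11': no prefix
  D='11' vs A='00': no prefix
  D='11' vs F='010': no prefix
  D='11' vs B='011': no prefix
  D='11' vs G='10': no prefix
No violation found over all pairs.

YES -- this is a valid prefix code. No codeword is a prefix of any other codeword.


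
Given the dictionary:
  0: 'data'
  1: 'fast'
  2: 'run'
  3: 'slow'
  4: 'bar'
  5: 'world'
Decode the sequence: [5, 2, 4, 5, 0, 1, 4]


Look up each index in the dictionary:
  5 -> 'world'
  2 -> 'run'
  4 -> 'bar'
  5 -> 'world'
  0 -> 'data'
  1 -> 'fast'
  4 -> 'bar'

Decoded: "world run bar world data fast bar"


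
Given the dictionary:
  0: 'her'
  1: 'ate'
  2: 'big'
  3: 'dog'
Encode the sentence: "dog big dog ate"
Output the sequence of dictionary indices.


Look up each word in the dictionary:
  'dog' -> 3
  'big' -> 2
  'dog' -> 3
  'ate' -> 1

Encoded: [3, 2, 3, 1]


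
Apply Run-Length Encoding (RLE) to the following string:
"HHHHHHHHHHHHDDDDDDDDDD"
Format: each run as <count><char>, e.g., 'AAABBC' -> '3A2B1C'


Scanning runs left to right:
  i=0: run of 'H' x 12 -> '12H'
  i=12: run of 'D' x 10 -> '10D'

RLE = 12H10D


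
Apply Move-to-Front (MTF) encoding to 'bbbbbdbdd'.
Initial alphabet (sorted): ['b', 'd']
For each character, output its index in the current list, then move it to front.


MTF encoding:
'b': index 0 in ['b', 'd'] -> ['b', 'd']
'b': index 0 in ['b', 'd'] -> ['b', 'd']
'b': index 0 in ['b', 'd'] -> ['b', 'd']
'b': index 0 in ['b', 'd'] -> ['b', 'd']
'b': index 0 in ['b', 'd'] -> ['b', 'd']
'd': index 1 in ['b', 'd'] -> ['d', 'b']
'b': index 1 in ['d', 'b'] -> ['b', 'd']
'd': index 1 in ['b', 'd'] -> ['d', 'b']
'd': index 0 in ['d', 'b'] -> ['d', 'b']


Output: [0, 0, 0, 0, 0, 1, 1, 1, 0]


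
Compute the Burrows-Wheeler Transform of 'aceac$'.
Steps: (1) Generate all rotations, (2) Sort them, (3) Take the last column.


Rotations (sorted):
  0: $aceac -> last char: c
  1: ac$ace -> last char: e
  2: aceac$ -> last char: $
  3: c$acea -> last char: a
  4: ceac$a -> last char: a
  5: eac$ac -> last char: c


BWT = ce$aac


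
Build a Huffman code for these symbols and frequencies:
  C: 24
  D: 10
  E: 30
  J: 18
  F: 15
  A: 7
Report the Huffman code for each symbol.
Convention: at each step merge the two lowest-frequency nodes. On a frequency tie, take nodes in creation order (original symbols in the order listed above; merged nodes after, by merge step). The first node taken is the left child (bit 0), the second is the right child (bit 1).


Huffman tree construction:
Step 1: Merge A(7) + D(10) = 17
Step 2: Merge F(15) + (A+D)(17) = 32
Step 3: Merge J(18) + C(24) = 42
Step 4: Merge E(30) + (F+(A+D))(32) = 62
Step 5: Merge (J+C)(42) + (E+(F+(A+D)))(62) = 104
Read each symbol's code off the tree from the root (left child = 0, right child = 1).

Codes:
  C: 01 (length 2)
  D: 1111 (length 4)
  E: 10 (length 2)
  J: 00 (length 2)
  F: 110 (length 3)
  A: 1110 (length 4)
Average code length: 257/104 = 2.4712 bits/symbol


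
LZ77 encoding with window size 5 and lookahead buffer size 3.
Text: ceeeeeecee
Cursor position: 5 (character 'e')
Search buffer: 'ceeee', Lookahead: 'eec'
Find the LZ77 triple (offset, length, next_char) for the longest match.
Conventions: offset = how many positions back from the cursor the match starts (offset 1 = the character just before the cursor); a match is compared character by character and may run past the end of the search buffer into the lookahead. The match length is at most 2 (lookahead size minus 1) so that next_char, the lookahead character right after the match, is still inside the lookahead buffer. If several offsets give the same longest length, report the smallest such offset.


Try each offset into the search buffer:
  offset=1 (pos 4, char 'e'): match length 2
  offset=2 (pos 3, char 'e'): match length 2
  offset=3 (pos 2, char 'e'): match length 2
  offset=4 (pos 1, char 'e'): match length 2
  offset=5 (pos 0, char 'c'): match length 0
Longest match has length 2, found at offsets 1, 2, 3, 4; take the smallest, offset 1.
next_char = character at position 5 + 2 = 7 -> 'c'

Best match: offset=1, length=2 (matching 'ee' starting at position 4)
LZ77 triple: (1, 2, 'c')


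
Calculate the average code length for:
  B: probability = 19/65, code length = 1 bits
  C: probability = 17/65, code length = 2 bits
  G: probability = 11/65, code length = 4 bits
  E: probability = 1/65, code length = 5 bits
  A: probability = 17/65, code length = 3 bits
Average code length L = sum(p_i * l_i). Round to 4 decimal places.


Weighted contributions p_i * l_i:
  B: (19/65) * 1 = 19/65
  C: (17/65) * 2 = 34/65
  G: (11/65) * 4 = 44/65
  E: (1/65) * 5 = 5/65
  A: (17/65) * 3 = 51/65
Sum = (19 + 34 + 44 + 5 + 51)/65 = 153/65

L = 153/65 = 2.3538 bits/symbol


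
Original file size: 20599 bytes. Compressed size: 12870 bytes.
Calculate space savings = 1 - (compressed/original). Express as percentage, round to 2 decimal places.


ratio = compressed/original = 12870/20599 = 0.624788
savings = 1 - ratio = 1 - 0.624788 = 0.375212
as a percentage: 0.375212 * 100 = 37.52%

Space savings = 1 - 12870/20599 = 37.52%


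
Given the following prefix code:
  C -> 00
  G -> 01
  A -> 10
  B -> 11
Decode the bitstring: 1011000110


Decoding step by step:
Bits 10 -> A
Bits 11 -> B
Bits 00 -> C
Bits 01 -> G
Bits 10 -> A


Decoded message: ABCGA


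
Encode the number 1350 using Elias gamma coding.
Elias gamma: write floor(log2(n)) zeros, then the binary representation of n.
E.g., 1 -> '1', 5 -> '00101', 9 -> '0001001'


num_bits = floor(log2(1350)) + 1 = 11
leading_zeros = num_bits - 1 = 10
binary(1350) = 10101000110

Elias gamma(1350) = '0000000000' + '10101000110' = 000000000010101000110 (21 bits)


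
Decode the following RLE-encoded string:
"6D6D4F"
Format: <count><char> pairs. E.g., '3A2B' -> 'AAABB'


Expanding each <count><char> pair:
  6D -> 'DDDDDD'
  6D -> 'DDDDDD'
  4F -> 'FFFF'

Decoded = DDDDDDDDDDDDFFFF


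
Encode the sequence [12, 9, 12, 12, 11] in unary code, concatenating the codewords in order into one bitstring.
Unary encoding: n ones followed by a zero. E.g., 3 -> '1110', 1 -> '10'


Encode each number as n ones followed by a terminating 0:
  12 -> 1111111111110 (13 bits)
  9 -> 1111111110 (10 bits)
  12 -> 1111111111110 (13 bits)
  12 -> 1111111111110 (13 bits)
  11 -> 111111111110 (12 bits)
Total length = 13 + 10 + 13 + 13 + 12 = 61 bits.

Unary([12, 9, 12, 12, 11]) = 1111111111110111111111011111111111101111111111110111111111110 (61 bits)


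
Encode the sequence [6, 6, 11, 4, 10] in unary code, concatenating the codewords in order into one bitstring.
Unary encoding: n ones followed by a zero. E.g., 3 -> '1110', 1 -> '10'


Encode each number as n ones followed by a terminating 0:
  6 -> 1111110 (7 bits)
  6 -> 1111110 (7 bits)
  11 -> 111111111110 (12 bits)
  4 -> 11110 (5 bits)
  10 -> 11111111110 (11 bits)
Total length = 7 + 7 + 12 + 5 + 11 = 42 bits.

Unary([6, 6, 11, 4, 10]) = 111111011111101111111111101111011111111110 (42 bits)


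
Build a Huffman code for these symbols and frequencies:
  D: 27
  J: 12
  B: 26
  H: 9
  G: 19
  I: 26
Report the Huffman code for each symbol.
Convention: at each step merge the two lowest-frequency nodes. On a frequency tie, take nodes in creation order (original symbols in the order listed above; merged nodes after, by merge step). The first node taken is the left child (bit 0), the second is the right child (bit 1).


Huffman tree construction:
Step 1: Merge H(9) + J(12) = 21
Step 2: Merge G(19) + (H+J)(21) = 40
Step 3: Merge B(26) + I(26) = 52
Step 4: Merge D(27) + (G+(H+J))(40) = 67
Step 5: Merge (B+I)(52) + (D+(G+(H+J)))(67) = 119
Read each symbol's code off the tree from the root (left child = 0, right child = 1).

Codes:
  D: 10 (length 2)
  J: 1111 (length 4)
  B: 00 (length 2)
  H: 1110 (length 4)
  G: 110 (length 3)
  I: 01 (length 2)
Average code length: 299/119 = 2.5126 bits/symbol


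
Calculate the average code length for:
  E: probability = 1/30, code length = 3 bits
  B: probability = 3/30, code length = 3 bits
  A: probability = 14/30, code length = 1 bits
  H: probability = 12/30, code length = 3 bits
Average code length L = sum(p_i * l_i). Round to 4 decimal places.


Weighted contributions p_i * l_i:
  E: (1/30) * 3 = 3/30
  B: (3/30) * 3 = 9/30
  A: (14/30) * 1 = 14/30
  H: (12/30) * 3 = 36/30
Sum = (3 + 9 + 14 + 36)/30 = 62/30

L = 62/30 = 2.0667 bits/symbol


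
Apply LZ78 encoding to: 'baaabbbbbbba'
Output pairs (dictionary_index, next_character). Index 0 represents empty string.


LZ78 encoding steps:
Dictionary: {0: ''}
Step 1: w='' (idx 0), next='b' -> output (0, 'b'), add 'b' as idx 1
Step 2: w='' (idx 0), next='a' -> output (0, 'a'), add 'a' as idx 2
Step 3: w='a' (idx 2), next='a' -> output (2, 'a'), add 'aa' as idx 3
Step 4: w='b' (idx 1), next='b' -> output (1, 'b'), add 'bb' as idx 4
Step 5: w='bb' (idx 4), next='b' -> output (4, 'b'), add 'bbb' as idx 5
Step 6: w='bb' (idx 4), next='a' -> output (4, 'a'), add 'bba' as idx 6


Encoded: [(0, 'b'), (0, 'a'), (2, 'a'), (1, 'b'), (4, 'b'), (4, 'a')]


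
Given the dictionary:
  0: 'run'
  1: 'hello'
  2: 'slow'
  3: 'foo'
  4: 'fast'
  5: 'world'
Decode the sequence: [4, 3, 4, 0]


Look up each index in the dictionary:
  4 -> 'fast'
  3 -> 'foo'
  4 -> 'fast'
  0 -> 'run'

Decoded: "fast foo fast run"


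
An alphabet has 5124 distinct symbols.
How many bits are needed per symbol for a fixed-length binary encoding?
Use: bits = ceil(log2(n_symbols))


log2(5124) = 12.3231
Bracket: 2^12 = 4096 < 5124 <= 2^13 = 8192
So ceil(log2(5124)) = 13

bits = ceil(log2(5124)) = ceil(12.3231) = 13 bits


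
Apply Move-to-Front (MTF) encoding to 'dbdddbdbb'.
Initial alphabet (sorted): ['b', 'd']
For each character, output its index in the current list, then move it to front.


MTF encoding:
'd': index 1 in ['b', 'd'] -> ['d', 'b']
'b': index 1 in ['d', 'b'] -> ['b', 'd']
'd': index 1 in ['b', 'd'] -> ['d', 'b']
'd': index 0 in ['d', 'b'] -> ['d', 'b']
'd': index 0 in ['d', 'b'] -> ['d', 'b']
'b': index 1 in ['d', 'b'] -> ['b', 'd']
'd': index 1 in ['b', 'd'] -> ['d', 'b']
'b': index 1 in ['d', 'b'] -> ['b', 'd']
'b': index 0 in ['b', 'd'] -> ['b', 'd']


Output: [1, 1, 1, 0, 0, 1, 1, 1, 0]


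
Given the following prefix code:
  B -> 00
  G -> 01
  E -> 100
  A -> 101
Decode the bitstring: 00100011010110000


Decoding step by step:
Bits 00 -> B
Bits 100 -> E
Bits 01 -> G
Bits 101 -> A
Bits 01 -> G
Bits 100 -> E
Bits 00 -> B


Decoded message: BEGAGEB


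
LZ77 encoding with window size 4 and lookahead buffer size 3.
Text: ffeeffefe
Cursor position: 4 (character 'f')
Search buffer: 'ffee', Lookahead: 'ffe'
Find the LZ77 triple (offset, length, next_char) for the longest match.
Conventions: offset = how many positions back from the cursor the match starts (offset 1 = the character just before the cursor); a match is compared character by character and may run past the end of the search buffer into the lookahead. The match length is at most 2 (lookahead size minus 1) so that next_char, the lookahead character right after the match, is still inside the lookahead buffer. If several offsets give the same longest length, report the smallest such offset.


Try each offset into the search buffer:
  offset=1 (pos 3, char 'e'): match length 0
  offset=2 (pos 2, char 'e'): match length 0
  offset=3 (pos 1, char 'f'): match length 1
  offset=4 (pos 0, char 'f'): match length 2
Longest match has length 2 at offset 4.
next_char = character at position 4 + 2 = 6 -> 'e'

Best match: offset=4, length=2 (matching 'ff' starting at position 0)
LZ77 triple: (4, 2, 'e')


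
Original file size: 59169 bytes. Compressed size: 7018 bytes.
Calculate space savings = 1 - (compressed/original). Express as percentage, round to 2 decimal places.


ratio = compressed/original = 7018/59169 = 0.118609
savings = 1 - ratio = 1 - 0.118609 = 0.881391
as a percentage: 0.881391 * 100 = 88.14%

Space savings = 1 - 7018/59169 = 88.14%


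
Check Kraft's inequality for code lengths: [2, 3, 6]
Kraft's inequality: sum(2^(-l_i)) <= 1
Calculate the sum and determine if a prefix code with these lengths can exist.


Sum = 2^(-2) + 2^(-3) + 2^(-6)
    = 0.25 + 0.125 + 0.015625
    = 25/64 = 0.390625
Since 0.390625 <= 1, Kraft's inequality IS satisfied.
A prefix code with these lengths CAN exist.

Kraft sum = 0.390625. Satisfied.


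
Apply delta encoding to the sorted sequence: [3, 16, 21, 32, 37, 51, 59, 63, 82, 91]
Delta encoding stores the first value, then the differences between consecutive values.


First value: 3
Deltas:
  16 - 3 = 13
  21 - 16 = 5
  32 - 21 = 11
  37 - 32 = 5
  51 - 37 = 14
  59 - 51 = 8
  63 - 59 = 4
  82 - 63 = 19
  91 - 82 = 9


Delta encoded: [3, 13, 5, 11, 5, 14, 8, 4, 19, 9]


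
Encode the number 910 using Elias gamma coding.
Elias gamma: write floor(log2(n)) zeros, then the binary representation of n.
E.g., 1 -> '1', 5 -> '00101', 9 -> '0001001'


num_bits = floor(log2(910)) + 1 = 10
leading_zeros = num_bits - 1 = 9
binary(910) = 1110001110

Elias gamma(910) = '000000000' + '1110001110' = 0000000001110001110 (19 bits)


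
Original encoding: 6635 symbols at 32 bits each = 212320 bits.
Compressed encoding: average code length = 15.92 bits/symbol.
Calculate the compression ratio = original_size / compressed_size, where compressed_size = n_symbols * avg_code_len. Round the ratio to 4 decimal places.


original_size = n_symbols * orig_bits = 6635 * 32 = 212320 bits
compressed_size = n_symbols * avg_code_len = 6635 * 15.92 = 105629.2 bits
ratio = original_size / compressed_size = 212320 / 105629.2 = 2.0101

Compression ratio = 2.0101


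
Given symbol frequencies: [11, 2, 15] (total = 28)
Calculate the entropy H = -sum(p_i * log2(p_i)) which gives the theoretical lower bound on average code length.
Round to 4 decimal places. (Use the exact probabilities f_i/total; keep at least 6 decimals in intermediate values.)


Per-symbol terms -p_i * log2(p_i) with p_i = f_i/28:
  p = 11/28 = 0.392857: log2(p) = -1.347923, -p*log2(p) = 0.529541
  p = 2/28 = 0.071429: log2(p) = -3.807355, -p*log2(p) = 0.271954
  p = 15/28 = 0.535714: log2(p) = -0.900464, -p*log2(p) = 0.482392
H = 0.529541 + 0.271954 + 0.482392 = 1.283887

H = 1.2839 bits/symbol


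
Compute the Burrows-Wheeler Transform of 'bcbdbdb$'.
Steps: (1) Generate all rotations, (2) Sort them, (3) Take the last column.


Rotations (sorted):
  0: $bcbdbdb -> last char: b
  1: b$bcbdbd -> last char: d
  2: bcbdbdb$ -> last char: $
  3: bdb$bcbd -> last char: d
  4: bdbdb$bc -> last char: c
  5: cbdbdb$b -> last char: b
  6: db$bcbdb -> last char: b
  7: dbdb$bcb -> last char: b


BWT = bd$dcbbb


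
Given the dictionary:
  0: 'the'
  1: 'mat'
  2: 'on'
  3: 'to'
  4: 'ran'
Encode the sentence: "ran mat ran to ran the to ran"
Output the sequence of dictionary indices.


Look up each word in the dictionary:
  'ran' -> 4
  'mat' -> 1
  'ran' -> 4
  'to' -> 3
  'ran' -> 4
  'the' -> 0
  'to' -> 3
  'ran' -> 4

Encoded: [4, 1, 4, 3, 4, 0, 3, 4]


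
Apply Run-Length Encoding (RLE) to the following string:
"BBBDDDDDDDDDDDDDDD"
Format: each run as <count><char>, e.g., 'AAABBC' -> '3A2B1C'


Scanning runs left to right:
  i=0: run of 'B' x 3 -> '3B'
  i=3: run of 'D' x 15 -> '15D'

RLE = 3B15D


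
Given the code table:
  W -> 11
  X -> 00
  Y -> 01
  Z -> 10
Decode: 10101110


Decoding:
10 -> Z
10 -> Z
11 -> W
10 -> Z


Result: ZZWZ


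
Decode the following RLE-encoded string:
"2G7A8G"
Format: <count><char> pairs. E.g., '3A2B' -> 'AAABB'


Expanding each <count><char> pair:
  2G -> 'GG'
  7A -> 'AAAAAAA'
  8G -> 'GGGGGGGG'

Decoded = GGAAAAAAAGGGGGGGG


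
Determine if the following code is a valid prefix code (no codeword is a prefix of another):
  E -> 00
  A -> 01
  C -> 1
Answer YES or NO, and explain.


Checking each pair (does one codeword prefix another?):
  E='00' vs A='01': no prefix
  E='00' vs C='1': no prefix
  A='01' vs E='00': no prefix
  A='01' vs C='1': no prefix
  C='1' vs E='00': no prefix
  C='1' vs A='01': no prefix
No violation found over all pairs.

YES -- this is a valid prefix code. No codeword is a prefix of any other codeword.


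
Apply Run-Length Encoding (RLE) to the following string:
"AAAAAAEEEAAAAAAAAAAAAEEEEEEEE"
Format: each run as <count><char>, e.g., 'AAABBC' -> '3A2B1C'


Scanning runs left to right:
  i=0: run of 'A' x 6 -> '6A'
  i=6: run of 'E' x 3 -> '3E'
  i=9: run of 'A' x 12 -> '12A'
  i=21: run of 'E' x 8 -> '8E'

RLE = 6A3E12A8E


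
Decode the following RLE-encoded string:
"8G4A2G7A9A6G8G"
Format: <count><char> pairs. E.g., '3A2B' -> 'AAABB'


Expanding each <count><char> pair:
  8G -> 'GGGGGGGG'
  4A -> 'AAAA'
  2G -> 'GG'
  7A -> 'AAAAAAA'
  9A -> 'AAAAAAAAA'
  6G -> 'GGGGGG'
  8G -> 'GGGGGGGG'

Decoded = GGGGGGGGAAAAGGAAAAAAAAAAAAAAAAGGGGGGGGGGGGGG


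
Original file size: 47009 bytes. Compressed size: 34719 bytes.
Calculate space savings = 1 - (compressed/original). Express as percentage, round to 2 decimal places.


ratio = compressed/original = 34719/47009 = 0.738561
savings = 1 - ratio = 1 - 0.738561 = 0.261439
as a percentage: 0.261439 * 100 = 26.14%

Space savings = 1 - 34719/47009 = 26.14%


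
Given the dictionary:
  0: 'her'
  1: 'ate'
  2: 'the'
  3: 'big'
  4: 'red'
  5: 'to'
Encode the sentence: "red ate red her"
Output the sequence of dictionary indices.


Look up each word in the dictionary:
  'red' -> 4
  'ate' -> 1
  'red' -> 4
  'her' -> 0

Encoded: [4, 1, 4, 0]


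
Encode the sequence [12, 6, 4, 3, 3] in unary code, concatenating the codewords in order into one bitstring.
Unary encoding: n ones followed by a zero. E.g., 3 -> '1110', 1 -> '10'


Encode each number as n ones followed by a terminating 0:
  12 -> 1111111111110 (13 bits)
  6 -> 1111110 (7 bits)
  4 -> 11110 (5 bits)
  3 -> 1110 (4 bits)
  3 -> 1110 (4 bits)
Total length = 13 + 7 + 5 + 4 + 4 = 33 bits.

Unary([12, 6, 4, 3, 3]) = 111111111111011111101111011101110 (33 bits)


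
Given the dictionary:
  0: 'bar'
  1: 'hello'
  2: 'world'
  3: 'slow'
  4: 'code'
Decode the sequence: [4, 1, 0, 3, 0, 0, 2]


Look up each index in the dictionary:
  4 -> 'code'
  1 -> 'hello'
  0 -> 'bar'
  3 -> 'slow'
  0 -> 'bar'
  0 -> 'bar'
  2 -> 'world'

Decoded: "code hello bar slow bar bar world"


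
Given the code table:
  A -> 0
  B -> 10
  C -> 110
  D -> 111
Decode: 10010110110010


Decoding:
10 -> B
0 -> A
10 -> B
110 -> C
110 -> C
0 -> A
10 -> B


Result: BABCCAB


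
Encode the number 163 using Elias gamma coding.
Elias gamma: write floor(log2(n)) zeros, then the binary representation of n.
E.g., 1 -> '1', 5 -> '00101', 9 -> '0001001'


num_bits = floor(log2(163)) + 1 = 8
leading_zeros = num_bits - 1 = 7
binary(163) = 10100011

Elias gamma(163) = '0000000' + '10100011' = 000000010100011 (15 bits)


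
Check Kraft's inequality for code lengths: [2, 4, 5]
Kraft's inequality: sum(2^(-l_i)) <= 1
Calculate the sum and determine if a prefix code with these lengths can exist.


Sum = 2^(-2) + 2^(-4) + 2^(-5)
    = 0.25 + 0.0625 + 0.03125
    = 11/32 = 0.34375
Since 0.34375 <= 1, Kraft's inequality IS satisfied.
A prefix code with these lengths CAN exist.

Kraft sum = 0.34375. Satisfied.


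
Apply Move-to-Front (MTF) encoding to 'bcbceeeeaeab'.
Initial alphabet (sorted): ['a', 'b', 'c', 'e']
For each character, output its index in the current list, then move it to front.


MTF encoding:
'b': index 1 in ['a', 'b', 'c', 'e'] -> ['b', 'a', 'c', 'e']
'c': index 2 in ['b', 'a', 'c', 'e'] -> ['c', 'b', 'a', 'e']
'b': index 1 in ['c', 'b', 'a', 'e'] -> ['b', 'c', 'a', 'e']
'c': index 1 in ['b', 'c', 'a', 'e'] -> ['c', 'b', 'a', 'e']
'e': index 3 in ['c', 'b', 'a', 'e'] -> ['e', 'c', 'b', 'a']
'e': index 0 in ['e', 'c', 'b', 'a'] -> ['e', 'c', 'b', 'a']
'e': index 0 in ['e', 'c', 'b', 'a'] -> ['e', 'c', 'b', 'a']
'e': index 0 in ['e', 'c', 'b', 'a'] -> ['e', 'c', 'b', 'a']
'a': index 3 in ['e', 'c', 'b', 'a'] -> ['a', 'e', 'c', 'b']
'e': index 1 in ['a', 'e', 'c', 'b'] -> ['e', 'a', 'c', 'b']
'a': index 1 in ['e', 'a', 'c', 'b'] -> ['a', 'e', 'c', 'b']
'b': index 3 in ['a', 'e', 'c', 'b'] -> ['b', 'a', 'e', 'c']


Output: [1, 2, 1, 1, 3, 0, 0, 0, 3, 1, 1, 3]


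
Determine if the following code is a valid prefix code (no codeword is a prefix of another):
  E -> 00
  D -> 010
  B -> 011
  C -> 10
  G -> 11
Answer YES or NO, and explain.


Checking each pair (does one codeword prefix another?):
  E='00' vs D='010': no prefix
  E='00' vs B='011': no prefix
  E='00' vs C='10': no prefix
  E='00' vs G='11': no prefix
  D='010' vs E='00': no prefix
  D='010' vs B='011': no prefix
  D='010' vs C='10': no prefix
  D='010' vs G='11': no prefix
  B='011' vs E='00': no prefix
  B='011' vs D='010': no prefix
  B='011' vs C='10': no prefix
  B='011' vs G='11': no prefix
  C='10' vs E='00': no prefix
  C='10' vs D='010': no prefix
  C='10' vs B='011': no prefix
  C='10' vs G='11': no prefix
  G='11' vs E='00': no prefix
  G='11' vs D='010': no prefix
  G='11' vs B='011': no prefix
  G='11' vs C='10': no prefix
No violation found over all pairs.

YES -- this is a valid prefix code. No codeword is a prefix of any other codeword.


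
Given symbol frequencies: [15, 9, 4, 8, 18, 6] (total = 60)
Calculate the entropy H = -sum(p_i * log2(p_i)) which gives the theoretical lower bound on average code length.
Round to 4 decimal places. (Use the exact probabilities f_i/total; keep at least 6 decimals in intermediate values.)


Per-symbol terms -p_i * log2(p_i) with p_i = f_i/60:
  p = 15/60 = 0.250000: log2(p) = -2.000000, -p*log2(p) = 0.500000
  p = 9/60 = 0.150000: log2(p) = -2.736966, -p*log2(p) = 0.410545
  p = 4/60 = 0.066667: log2(p) = -3.906891, -p*log2(p) = 0.260459
  p = 8/60 = 0.133333: log2(p) = -2.906891, -p*log2(p) = 0.387585
  p = 18/60 = 0.300000: log2(p) = -1.736966, -p*log2(p) = 0.521090
  p = 6/60 = 0.100000: log2(p) = -3.321928, -p*log2(p) = 0.332193
H = 0.500000 + 0.410545 + 0.260459 + 0.387585 + 0.521090 + 0.332193 = 2.411872

H = 2.4119 bits/symbol


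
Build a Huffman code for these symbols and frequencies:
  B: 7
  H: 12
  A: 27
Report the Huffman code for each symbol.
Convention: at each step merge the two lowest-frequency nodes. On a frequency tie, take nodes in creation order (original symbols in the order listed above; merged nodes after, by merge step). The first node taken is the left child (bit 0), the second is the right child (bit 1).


Huffman tree construction:
Step 1: Merge B(7) + H(12) = 19
Step 2: Merge (B+H)(19) + A(27) = 46
Read each symbol's code off the tree from the root (left child = 0, right child = 1).

Codes:
  B: 00 (length 2)
  H: 01 (length 2)
  A: 1 (length 1)
Average code length: 65/46 = 1.4130 bits/symbol


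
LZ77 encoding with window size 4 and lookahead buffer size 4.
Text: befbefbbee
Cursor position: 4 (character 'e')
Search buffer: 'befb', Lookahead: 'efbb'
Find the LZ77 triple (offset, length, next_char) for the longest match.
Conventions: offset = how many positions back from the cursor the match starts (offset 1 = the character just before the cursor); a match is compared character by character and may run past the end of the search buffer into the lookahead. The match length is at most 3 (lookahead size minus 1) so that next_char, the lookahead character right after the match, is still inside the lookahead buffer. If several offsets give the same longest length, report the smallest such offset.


Try each offset into the search buffer:
  offset=1 (pos 3, char 'b'): match length 0
  offset=2 (pos 2, char 'f'): match length 0
  offset=3 (pos 1, char 'e'): match length 3
  offset=4 (pos 0, char 'b'): match length 0
Longest match has length 3 at offset 3.
next_char = character at position 4 + 3 = 7 -> 'b'

Best match: offset=3, length=3 (matching 'efb' starting at position 1)
LZ77 triple: (3, 3, 'b')


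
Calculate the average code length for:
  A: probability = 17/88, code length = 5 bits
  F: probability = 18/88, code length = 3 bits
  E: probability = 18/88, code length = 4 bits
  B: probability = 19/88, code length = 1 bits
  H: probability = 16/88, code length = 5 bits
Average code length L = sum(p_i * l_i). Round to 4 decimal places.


Weighted contributions p_i * l_i:
  A: (17/88) * 5 = 85/88
  F: (18/88) * 3 = 54/88
  E: (18/88) * 4 = 72/88
  B: (19/88) * 1 = 19/88
  H: (16/88) * 5 = 80/88
Sum = (85 + 54 + 72 + 19 + 80)/88 = 310/88

L = 310/88 = 3.5227 bits/symbol


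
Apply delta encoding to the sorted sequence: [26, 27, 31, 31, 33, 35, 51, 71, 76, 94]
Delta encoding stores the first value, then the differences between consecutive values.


First value: 26
Deltas:
  27 - 26 = 1
  31 - 27 = 4
  31 - 31 = 0
  33 - 31 = 2
  35 - 33 = 2
  51 - 35 = 16
  71 - 51 = 20
  76 - 71 = 5
  94 - 76 = 18


Delta encoded: [26, 1, 4, 0, 2, 2, 16, 20, 5, 18]


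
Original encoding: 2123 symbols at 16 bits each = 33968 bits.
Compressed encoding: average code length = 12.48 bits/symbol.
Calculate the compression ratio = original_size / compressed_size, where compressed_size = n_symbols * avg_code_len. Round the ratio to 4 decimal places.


original_size = n_symbols * orig_bits = 2123 * 16 = 33968 bits
compressed_size = n_symbols * avg_code_len = 2123 * 12.48 = 26495.04 bits
ratio = original_size / compressed_size = 33968 / 26495.04 = 1.2821

Compression ratio = 1.2821


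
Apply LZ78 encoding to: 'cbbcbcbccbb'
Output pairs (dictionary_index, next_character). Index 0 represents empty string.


LZ78 encoding steps:
Dictionary: {0: ''}
Step 1: w='' (idx 0), next='c' -> output (0, 'c'), add 'c' as idx 1
Step 2: w='' (idx 0), next='b' -> output (0, 'b'), add 'b' as idx 2
Step 3: w='b' (idx 2), next='c' -> output (2, 'c'), add 'bc' as idx 3
Step 4: w='bc' (idx 3), next='b' -> output (3, 'b'), add 'bcb' as idx 4
Step 5: w='c' (idx 1), next='c' -> output (1, 'c'), add 'cc' as idx 5
Step 6: w='b' (idx 2), next='b' -> output (2, 'b'), add 'bb' as idx 6


Encoded: [(0, 'c'), (0, 'b'), (2, 'c'), (3, 'b'), (1, 'c'), (2, 'b')]


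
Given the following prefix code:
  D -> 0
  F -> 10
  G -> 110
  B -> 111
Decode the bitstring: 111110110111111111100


Decoding step by step:
Bits 111 -> B
Bits 110 -> G
Bits 110 -> G
Bits 111 -> B
Bits 111 -> B
Bits 111 -> B
Bits 10 -> F
Bits 0 -> D


Decoded message: BGGBBBFD


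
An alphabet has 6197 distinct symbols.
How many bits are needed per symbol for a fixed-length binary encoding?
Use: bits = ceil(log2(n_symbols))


log2(6197) = 12.5974
Bracket: 2^12 = 4096 < 6197 <= 2^13 = 8192
So ceil(log2(6197)) = 13

bits = ceil(log2(6197)) = ceil(12.5974) = 13 bits


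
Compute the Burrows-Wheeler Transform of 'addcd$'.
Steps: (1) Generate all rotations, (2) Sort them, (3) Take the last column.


Rotations (sorted):
  0: $addcd -> last char: d
  1: addcd$ -> last char: $
  2: cd$add -> last char: d
  3: d$addc -> last char: c
  4: dcd$ad -> last char: d
  5: ddcd$a -> last char: a


BWT = d$dcda


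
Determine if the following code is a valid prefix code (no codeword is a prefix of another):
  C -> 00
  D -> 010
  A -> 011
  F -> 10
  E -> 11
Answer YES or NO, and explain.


Checking each pair (does one codeword prefix another?):
  C='00' vs D='010': no prefix
  C='00' vs A='011': no prefix
  C='00' vs F='10': no prefix
  C='00' vs E='11': no prefix
  D='010' vs C='00': no prefix
  D='010' vs A='011': no prefix
  D='010' vs F='10': no prefix
  D='010' vs E='11': no prefix
  A='011' vs C='00': no prefix
  A='011' vs D='010': no prefix
  A='011' vs F='10': no prefix
  A='011' vs E='11': no prefix
  F='10' vs C='00': no prefix
  F='10' vs D='010': no prefix
  F='10' vs A='011': no prefix
  F='10' vs E='11': no prefix
  E='11' vs C='00': no prefix
  E='11' vs D='010': no prefix
  E='11' vs A='011': no prefix
  E='11' vs F='10': no prefix
No violation found over all pairs.

YES -- this is a valid prefix code. No codeword is a prefix of any other codeword.


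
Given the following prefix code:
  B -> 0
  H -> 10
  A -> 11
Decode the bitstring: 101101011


Decoding step by step:
Bits 10 -> H
Bits 11 -> A
Bits 0 -> B
Bits 10 -> H
Bits 11 -> A


Decoded message: HABHA
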